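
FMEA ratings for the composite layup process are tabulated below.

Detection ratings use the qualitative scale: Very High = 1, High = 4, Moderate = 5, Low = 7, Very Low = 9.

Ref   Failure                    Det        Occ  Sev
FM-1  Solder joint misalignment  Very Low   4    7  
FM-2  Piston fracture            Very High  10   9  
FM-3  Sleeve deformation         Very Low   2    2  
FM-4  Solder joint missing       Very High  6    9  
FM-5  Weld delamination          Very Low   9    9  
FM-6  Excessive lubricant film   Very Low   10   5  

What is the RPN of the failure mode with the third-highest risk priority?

252

RPN = Severity × Occurrence × Detection:
  FM-1: 7 × 4 × 9 = 252
  FM-2: 9 × 10 × 1 = 90
  FM-3: 2 × 2 × 9 = 36
  FM-4: 9 × 6 × 1 = 54
  FM-5: 9 × 9 × 9 = 729
  FM-6: 5 × 10 × 9 = 450
Sorted descending: 729, 450, 252, 90, 54, 36.
The third-highest RPN is 252 (FM-1).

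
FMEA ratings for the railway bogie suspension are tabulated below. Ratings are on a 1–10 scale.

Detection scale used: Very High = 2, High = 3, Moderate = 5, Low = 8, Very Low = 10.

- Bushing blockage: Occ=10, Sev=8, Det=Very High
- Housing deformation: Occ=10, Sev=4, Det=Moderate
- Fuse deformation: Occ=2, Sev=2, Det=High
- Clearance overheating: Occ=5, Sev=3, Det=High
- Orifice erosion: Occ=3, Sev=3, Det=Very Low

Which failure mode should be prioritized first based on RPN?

RPN = Severity × Occurrence × Detection:
  Bushing blockage: 8 × 10 × 2 = 160
  Housing deformation: 4 × 10 × 5 = 200
  Fuse deformation: 2 × 2 × 3 = 12
  Clearance overheating: 3 × 5 × 3 = 45
  Orifice erosion: 3 × 3 × 10 = 90
Highest RPN is 200 → Housing deformation.

Housing deformation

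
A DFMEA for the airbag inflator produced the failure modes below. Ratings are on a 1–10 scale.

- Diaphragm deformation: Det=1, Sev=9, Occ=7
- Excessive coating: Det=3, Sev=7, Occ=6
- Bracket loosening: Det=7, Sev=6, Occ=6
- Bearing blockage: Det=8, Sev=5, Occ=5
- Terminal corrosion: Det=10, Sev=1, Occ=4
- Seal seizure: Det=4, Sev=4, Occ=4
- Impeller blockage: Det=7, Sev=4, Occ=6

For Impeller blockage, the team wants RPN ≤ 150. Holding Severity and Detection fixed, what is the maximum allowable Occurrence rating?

Impeller blockage: S=4, O=6, D=7 → current RPN = 168.
Fixed product = 28. Need 28 × O ≤ 150, so O ≤ 150/28 = 5.36.
Maximum integer Occurrence rating = 5 (gives RPN 140; O=6 would give 168 > 150).

5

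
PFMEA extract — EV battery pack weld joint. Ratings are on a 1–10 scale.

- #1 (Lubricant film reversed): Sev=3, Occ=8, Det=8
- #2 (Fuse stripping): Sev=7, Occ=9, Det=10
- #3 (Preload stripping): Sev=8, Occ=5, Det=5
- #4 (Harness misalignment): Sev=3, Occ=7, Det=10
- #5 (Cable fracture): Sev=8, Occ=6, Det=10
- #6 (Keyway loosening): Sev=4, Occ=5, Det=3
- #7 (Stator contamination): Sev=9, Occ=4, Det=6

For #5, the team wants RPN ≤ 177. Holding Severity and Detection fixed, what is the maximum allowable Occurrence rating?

#5: S=8, O=6, D=10 → current RPN = 480.
Fixed product = 80. Need 80 × O ≤ 177, so O ≤ 177/80 = 2.21.
Maximum integer Occurrence rating = 2 (gives RPN 160; O=3 would give 240 > 177).

2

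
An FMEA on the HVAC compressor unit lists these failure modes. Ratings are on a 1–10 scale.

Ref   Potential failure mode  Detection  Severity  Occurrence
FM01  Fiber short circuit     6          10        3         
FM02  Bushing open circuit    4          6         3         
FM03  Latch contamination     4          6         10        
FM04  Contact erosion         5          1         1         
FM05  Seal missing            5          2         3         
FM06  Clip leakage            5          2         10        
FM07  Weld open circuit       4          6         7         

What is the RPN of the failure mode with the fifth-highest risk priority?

72

RPN = Severity × Occurrence × Detection:
  FM01: 10 × 3 × 6 = 180
  FM02: 6 × 3 × 4 = 72
  FM03: 6 × 10 × 4 = 240
  FM04: 1 × 1 × 5 = 5
  FM05: 2 × 3 × 5 = 30
  FM06: 2 × 10 × 5 = 100
  FM07: 6 × 7 × 4 = 168
Sorted descending: 240, 180, 168, 100, 72, 30, 5.
The fifth-highest RPN is 72 (FM02).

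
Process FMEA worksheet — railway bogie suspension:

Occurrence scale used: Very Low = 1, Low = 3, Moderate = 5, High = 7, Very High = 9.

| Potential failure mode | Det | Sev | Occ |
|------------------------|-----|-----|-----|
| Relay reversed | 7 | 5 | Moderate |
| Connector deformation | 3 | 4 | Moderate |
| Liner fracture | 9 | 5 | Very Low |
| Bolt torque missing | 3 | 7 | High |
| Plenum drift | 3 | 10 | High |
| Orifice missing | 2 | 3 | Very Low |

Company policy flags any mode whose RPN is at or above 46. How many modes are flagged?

4

RPN = Severity × Occurrence × Detection:
  Relay reversed: 5 × 5 × 7 = 175
  Connector deformation: 4 × 5 × 3 = 60
  Liner fracture: 5 × 1 × 9 = 45
  Bolt torque missing: 7 × 7 × 3 = 147
  Plenum drift: 10 × 7 × 3 = 210
  Orifice missing: 3 × 1 × 2 = 6
Modes with RPN ≥ 46: Relay reversed (175), Connector deformation (60), Bolt torque missing (147), Plenum drift (210) → 4.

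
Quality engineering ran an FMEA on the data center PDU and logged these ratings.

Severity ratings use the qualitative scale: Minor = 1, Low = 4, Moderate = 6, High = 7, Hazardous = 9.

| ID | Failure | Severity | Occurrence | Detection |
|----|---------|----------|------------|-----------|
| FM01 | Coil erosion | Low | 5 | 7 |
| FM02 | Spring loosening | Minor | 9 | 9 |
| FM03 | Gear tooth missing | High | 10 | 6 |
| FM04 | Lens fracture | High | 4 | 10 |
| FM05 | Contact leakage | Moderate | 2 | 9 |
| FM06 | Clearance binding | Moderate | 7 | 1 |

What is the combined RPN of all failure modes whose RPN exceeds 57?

RPN = Severity × Occurrence × Detection:
  FM01: 4 × 5 × 7 = 140
  FM02: 1 × 9 × 9 = 81
  FM03: 7 × 10 × 6 = 420
  FM04: 7 × 4 × 10 = 280
  FM05: 6 × 2 × 9 = 108
  FM06: 6 × 7 × 1 = 42
RPN > 57: FM01 (140), FM02 (81), FM03 (420), FM04 (280), FM05 (108).
Sum: 140 + 81 + 420 + 280 + 108 = 1029.

1029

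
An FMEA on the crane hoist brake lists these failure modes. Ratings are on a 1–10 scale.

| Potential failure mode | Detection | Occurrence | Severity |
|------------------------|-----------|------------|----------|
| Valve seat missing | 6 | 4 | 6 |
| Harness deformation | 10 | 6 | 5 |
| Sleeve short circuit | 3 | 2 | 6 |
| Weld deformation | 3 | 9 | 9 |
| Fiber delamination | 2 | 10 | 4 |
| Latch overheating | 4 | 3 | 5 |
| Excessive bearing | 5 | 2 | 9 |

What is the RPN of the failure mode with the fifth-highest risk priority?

RPN = Severity × Occurrence × Detection:
  Valve seat missing: 6 × 4 × 6 = 144
  Harness deformation: 5 × 6 × 10 = 300
  Sleeve short circuit: 6 × 2 × 3 = 36
  Weld deformation: 9 × 9 × 3 = 243
  Fiber delamination: 4 × 10 × 2 = 80
  Latch overheating: 5 × 3 × 4 = 60
  Excessive bearing: 9 × 2 × 5 = 90
Sorted descending: 300, 243, 144, 90, 80, 60, 36.
The fifth-highest RPN is 80 (Fiber delamination).

80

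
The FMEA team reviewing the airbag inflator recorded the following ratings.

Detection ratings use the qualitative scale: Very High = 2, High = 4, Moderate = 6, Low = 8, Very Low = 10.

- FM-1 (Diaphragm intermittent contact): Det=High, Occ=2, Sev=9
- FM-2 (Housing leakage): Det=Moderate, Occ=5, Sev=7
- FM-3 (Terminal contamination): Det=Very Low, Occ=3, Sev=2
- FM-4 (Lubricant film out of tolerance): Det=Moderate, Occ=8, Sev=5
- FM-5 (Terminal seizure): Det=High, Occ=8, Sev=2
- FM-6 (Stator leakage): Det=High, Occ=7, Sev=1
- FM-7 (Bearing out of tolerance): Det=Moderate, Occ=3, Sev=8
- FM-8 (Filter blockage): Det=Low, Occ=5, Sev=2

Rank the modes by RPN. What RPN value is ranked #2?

210

RPN = Severity × Occurrence × Detection:
  FM-1: 9 × 2 × 4 = 72
  FM-2: 7 × 5 × 6 = 210
  FM-3: 2 × 3 × 10 = 60
  FM-4: 5 × 8 × 6 = 240
  FM-5: 2 × 8 × 4 = 64
  FM-6: 1 × 7 × 4 = 28
  FM-7: 8 × 3 × 6 = 144
  FM-8: 2 × 5 × 8 = 80
Sorted descending: 240, 210, 144, 80, 72, 64, 60, 28.
The second-highest RPN is 210 (FM-2).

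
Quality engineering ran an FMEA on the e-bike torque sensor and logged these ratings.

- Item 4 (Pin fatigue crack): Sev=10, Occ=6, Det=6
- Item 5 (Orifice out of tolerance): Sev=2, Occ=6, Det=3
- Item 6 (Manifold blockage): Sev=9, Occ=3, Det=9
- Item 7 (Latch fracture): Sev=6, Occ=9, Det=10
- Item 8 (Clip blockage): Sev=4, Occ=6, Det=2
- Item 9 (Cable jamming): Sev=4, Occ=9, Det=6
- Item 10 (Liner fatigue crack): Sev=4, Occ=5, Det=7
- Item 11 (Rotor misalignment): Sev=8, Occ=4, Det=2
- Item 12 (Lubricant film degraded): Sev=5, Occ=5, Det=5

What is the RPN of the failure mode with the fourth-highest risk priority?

RPN = Severity × Occurrence × Detection:
  Item 4: 10 × 6 × 6 = 360
  Item 5: 2 × 6 × 3 = 36
  Item 6: 9 × 3 × 9 = 243
  Item 7: 6 × 9 × 10 = 540
  Item 8: 4 × 6 × 2 = 48
  Item 9: 4 × 9 × 6 = 216
  Item 10: 4 × 5 × 7 = 140
  Item 11: 8 × 4 × 2 = 64
  Item 12: 5 × 5 × 5 = 125
Sorted descending: 540, 360, 243, 216, 140, 125, 64, 48, 36.
The fourth-highest RPN is 216 (Item 9).

216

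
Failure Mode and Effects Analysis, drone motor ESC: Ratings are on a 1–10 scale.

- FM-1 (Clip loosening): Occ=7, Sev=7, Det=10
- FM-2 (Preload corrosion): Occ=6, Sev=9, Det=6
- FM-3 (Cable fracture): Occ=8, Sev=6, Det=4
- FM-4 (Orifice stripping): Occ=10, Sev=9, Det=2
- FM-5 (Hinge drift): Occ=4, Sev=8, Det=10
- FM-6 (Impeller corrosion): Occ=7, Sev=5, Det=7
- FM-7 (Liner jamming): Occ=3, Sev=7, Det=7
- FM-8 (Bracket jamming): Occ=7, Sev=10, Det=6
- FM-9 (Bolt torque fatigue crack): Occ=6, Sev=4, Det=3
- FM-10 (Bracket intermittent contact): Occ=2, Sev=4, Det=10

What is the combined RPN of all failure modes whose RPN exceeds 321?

RPN = Severity × Occurrence × Detection:
  FM-1: 7 × 7 × 10 = 490
  FM-2: 9 × 6 × 6 = 324
  FM-3: 6 × 8 × 4 = 192
  FM-4: 9 × 10 × 2 = 180
  FM-5: 8 × 4 × 10 = 320
  FM-6: 5 × 7 × 7 = 245
  FM-7: 7 × 3 × 7 = 147
  FM-8: 10 × 7 × 6 = 420
  FM-9: 4 × 6 × 3 = 72
  FM-10: 4 × 2 × 10 = 80
RPN > 321: FM-1 (490), FM-2 (324), FM-8 (420).
Sum: 490 + 324 + 420 = 1234.

1234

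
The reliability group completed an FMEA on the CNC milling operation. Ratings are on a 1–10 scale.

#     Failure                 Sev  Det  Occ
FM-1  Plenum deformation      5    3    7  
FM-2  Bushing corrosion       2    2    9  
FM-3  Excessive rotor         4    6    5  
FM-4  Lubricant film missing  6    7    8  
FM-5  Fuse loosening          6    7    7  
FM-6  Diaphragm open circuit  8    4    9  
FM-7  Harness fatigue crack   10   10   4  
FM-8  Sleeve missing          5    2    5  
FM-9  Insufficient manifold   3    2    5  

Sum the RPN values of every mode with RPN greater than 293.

1030

RPN = Severity × Occurrence × Detection:
  FM-1: 5 × 7 × 3 = 105
  FM-2: 2 × 9 × 2 = 36
  FM-3: 4 × 5 × 6 = 120
  FM-4: 6 × 8 × 7 = 336
  FM-5: 6 × 7 × 7 = 294
  FM-6: 8 × 9 × 4 = 288
  FM-7: 10 × 4 × 10 = 400
  FM-8: 5 × 5 × 2 = 50
  FM-9: 3 × 5 × 2 = 30
RPN > 293: FM-4 (336), FM-5 (294), FM-7 (400).
Sum: 336 + 294 + 400 = 1030.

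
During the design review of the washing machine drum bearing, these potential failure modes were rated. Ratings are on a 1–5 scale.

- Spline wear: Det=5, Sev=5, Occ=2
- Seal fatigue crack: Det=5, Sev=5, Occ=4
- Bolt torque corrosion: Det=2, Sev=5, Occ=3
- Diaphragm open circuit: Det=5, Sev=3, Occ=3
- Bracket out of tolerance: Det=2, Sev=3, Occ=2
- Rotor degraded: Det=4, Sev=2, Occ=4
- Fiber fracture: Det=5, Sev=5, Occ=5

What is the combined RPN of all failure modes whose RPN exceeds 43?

RPN = Severity × Occurrence × Detection:
  Spline wear: 5 × 2 × 5 = 50
  Seal fatigue crack: 5 × 4 × 5 = 100
  Bolt torque corrosion: 5 × 3 × 2 = 30
  Diaphragm open circuit: 3 × 3 × 5 = 45
  Bracket out of tolerance: 3 × 2 × 2 = 12
  Rotor degraded: 2 × 4 × 4 = 32
  Fiber fracture: 5 × 5 × 5 = 125
RPN > 43: Spline wear (50), Seal fatigue crack (100), Diaphragm open circuit (45), Fiber fracture (125).
Sum: 50 + 100 + 45 + 125 = 320.

320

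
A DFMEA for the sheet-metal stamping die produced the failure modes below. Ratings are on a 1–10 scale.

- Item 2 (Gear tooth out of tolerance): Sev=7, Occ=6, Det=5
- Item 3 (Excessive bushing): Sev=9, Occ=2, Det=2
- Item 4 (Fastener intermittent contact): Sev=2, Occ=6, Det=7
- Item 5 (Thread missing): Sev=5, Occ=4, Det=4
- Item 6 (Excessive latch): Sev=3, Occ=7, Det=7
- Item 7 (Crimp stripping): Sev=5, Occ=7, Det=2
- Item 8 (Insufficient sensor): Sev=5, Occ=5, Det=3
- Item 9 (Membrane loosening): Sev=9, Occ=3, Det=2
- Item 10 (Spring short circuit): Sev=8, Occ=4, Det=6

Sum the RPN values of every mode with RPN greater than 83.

633

RPN = Severity × Occurrence × Detection:
  Item 2: 7 × 6 × 5 = 210
  Item 3: 9 × 2 × 2 = 36
  Item 4: 2 × 6 × 7 = 84
  Item 5: 5 × 4 × 4 = 80
  Item 6: 3 × 7 × 7 = 147
  Item 7: 5 × 7 × 2 = 70
  Item 8: 5 × 5 × 3 = 75
  Item 9: 9 × 3 × 2 = 54
  Item 10: 8 × 4 × 6 = 192
RPN > 83: Item 2 (210), Item 4 (84), Item 6 (147), Item 10 (192).
Sum: 210 + 84 + 147 + 192 = 633.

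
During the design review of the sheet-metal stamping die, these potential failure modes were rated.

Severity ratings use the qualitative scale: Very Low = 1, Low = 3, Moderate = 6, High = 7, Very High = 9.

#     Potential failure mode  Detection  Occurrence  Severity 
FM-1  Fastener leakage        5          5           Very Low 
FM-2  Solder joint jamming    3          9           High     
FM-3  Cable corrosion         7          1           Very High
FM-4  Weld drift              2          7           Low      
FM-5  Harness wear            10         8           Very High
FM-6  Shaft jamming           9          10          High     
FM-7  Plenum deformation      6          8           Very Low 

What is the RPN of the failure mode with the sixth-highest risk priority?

RPN = Severity × Occurrence × Detection:
  FM-1: 1 × 5 × 5 = 25
  FM-2: 7 × 9 × 3 = 189
  FM-3: 9 × 1 × 7 = 63
  FM-4: 3 × 7 × 2 = 42
  FM-5: 9 × 8 × 10 = 720
  FM-6: 7 × 10 × 9 = 630
  FM-7: 1 × 8 × 6 = 48
Sorted descending: 720, 630, 189, 63, 48, 42, 25.
The sixth-highest RPN is 42 (FM-4).

42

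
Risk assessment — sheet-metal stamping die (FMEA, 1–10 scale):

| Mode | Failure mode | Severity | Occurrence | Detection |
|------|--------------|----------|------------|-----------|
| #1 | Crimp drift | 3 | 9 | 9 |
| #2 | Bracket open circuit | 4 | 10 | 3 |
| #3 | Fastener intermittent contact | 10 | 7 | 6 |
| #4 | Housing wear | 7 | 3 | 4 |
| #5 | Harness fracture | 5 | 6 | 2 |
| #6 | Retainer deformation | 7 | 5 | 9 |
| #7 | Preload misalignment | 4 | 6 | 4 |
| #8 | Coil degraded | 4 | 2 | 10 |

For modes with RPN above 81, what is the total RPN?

1278

RPN = Severity × Occurrence × Detection:
  #1: 3 × 9 × 9 = 243
  #2: 4 × 10 × 3 = 120
  #3: 10 × 7 × 6 = 420
  #4: 7 × 3 × 4 = 84
  #5: 5 × 6 × 2 = 60
  #6: 7 × 5 × 9 = 315
  #7: 4 × 6 × 4 = 96
  #8: 4 × 2 × 10 = 80
RPN > 81: #1 (243), #2 (120), #3 (420), #4 (84), #6 (315), #7 (96).
Sum: 243 + 120 + 420 + 84 + 315 + 96 = 1278.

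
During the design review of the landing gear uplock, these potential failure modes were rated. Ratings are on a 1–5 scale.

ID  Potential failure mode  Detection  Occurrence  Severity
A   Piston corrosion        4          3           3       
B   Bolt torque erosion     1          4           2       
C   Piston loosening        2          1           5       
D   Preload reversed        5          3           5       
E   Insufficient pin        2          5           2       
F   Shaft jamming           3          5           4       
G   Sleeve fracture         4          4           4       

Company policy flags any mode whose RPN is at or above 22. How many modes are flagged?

4

RPN = Severity × Occurrence × Detection:
  A: 3 × 3 × 4 = 36
  B: 2 × 4 × 1 = 8
  C: 5 × 1 × 2 = 10
  D: 5 × 3 × 5 = 75
  E: 2 × 5 × 2 = 20
  F: 4 × 5 × 3 = 60
  G: 4 × 4 × 4 = 64
Modes with RPN ≥ 22: A (36), D (75), F (60), G (64) → 4.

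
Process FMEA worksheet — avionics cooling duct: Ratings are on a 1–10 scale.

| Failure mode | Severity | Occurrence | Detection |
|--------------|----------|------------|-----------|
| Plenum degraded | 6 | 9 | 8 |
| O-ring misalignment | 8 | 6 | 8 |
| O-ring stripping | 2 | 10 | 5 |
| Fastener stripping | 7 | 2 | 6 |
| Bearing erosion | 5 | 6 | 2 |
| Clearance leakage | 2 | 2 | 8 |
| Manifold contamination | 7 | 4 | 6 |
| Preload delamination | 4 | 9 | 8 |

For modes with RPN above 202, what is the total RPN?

RPN = Severity × Occurrence × Detection:
  Plenum degraded: 6 × 9 × 8 = 432
  O-ring misalignment: 8 × 6 × 8 = 384
  O-ring stripping: 2 × 10 × 5 = 100
  Fastener stripping: 7 × 2 × 6 = 84
  Bearing erosion: 5 × 6 × 2 = 60
  Clearance leakage: 2 × 2 × 8 = 32
  Manifold contamination: 7 × 4 × 6 = 168
  Preload delamination: 4 × 9 × 8 = 288
RPN > 202: Plenum degraded (432), O-ring misalignment (384), Preload delamination (288).
Sum: 432 + 384 + 288 = 1104.

1104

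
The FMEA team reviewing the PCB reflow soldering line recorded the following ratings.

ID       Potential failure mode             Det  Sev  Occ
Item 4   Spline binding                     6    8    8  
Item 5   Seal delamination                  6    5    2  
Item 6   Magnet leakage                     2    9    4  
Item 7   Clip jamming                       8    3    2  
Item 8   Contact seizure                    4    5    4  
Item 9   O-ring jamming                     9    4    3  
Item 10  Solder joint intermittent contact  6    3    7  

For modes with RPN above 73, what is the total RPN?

RPN = Severity × Occurrence × Detection:
  Item 4: 8 × 8 × 6 = 384
  Item 5: 5 × 2 × 6 = 60
  Item 6: 9 × 4 × 2 = 72
  Item 7: 3 × 2 × 8 = 48
  Item 8: 5 × 4 × 4 = 80
  Item 9: 4 × 3 × 9 = 108
  Item 10: 3 × 7 × 6 = 126
RPN > 73: Item 4 (384), Item 8 (80), Item 9 (108), Item 10 (126).
Sum: 384 + 80 + 108 + 126 = 698.

698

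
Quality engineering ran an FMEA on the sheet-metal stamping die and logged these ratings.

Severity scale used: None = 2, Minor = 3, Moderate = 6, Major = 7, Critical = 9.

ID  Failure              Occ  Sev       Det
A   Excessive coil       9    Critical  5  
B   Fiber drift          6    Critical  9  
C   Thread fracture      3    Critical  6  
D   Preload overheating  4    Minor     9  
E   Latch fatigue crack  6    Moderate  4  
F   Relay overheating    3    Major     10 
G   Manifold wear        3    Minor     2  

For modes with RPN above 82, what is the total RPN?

RPN = Severity × Occurrence × Detection:
  A: 9 × 9 × 5 = 405
  B: 9 × 6 × 9 = 486
  C: 9 × 3 × 6 = 162
  D: 3 × 4 × 9 = 108
  E: 6 × 6 × 4 = 144
  F: 7 × 3 × 10 = 210
  G: 3 × 3 × 2 = 18
RPN > 82: A (405), B (486), C (162), D (108), E (144), F (210).
Sum: 405 + 486 + 162 + 108 + 144 + 210 = 1515.

1515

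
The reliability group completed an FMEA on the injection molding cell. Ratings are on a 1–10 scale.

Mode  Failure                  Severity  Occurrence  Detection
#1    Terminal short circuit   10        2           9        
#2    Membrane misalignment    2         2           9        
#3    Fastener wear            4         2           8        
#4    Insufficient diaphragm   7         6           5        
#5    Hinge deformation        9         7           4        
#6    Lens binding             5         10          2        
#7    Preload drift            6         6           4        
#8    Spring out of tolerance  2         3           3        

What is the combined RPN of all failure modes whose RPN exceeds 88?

RPN = Severity × Occurrence × Detection:
  #1: 10 × 2 × 9 = 180
  #2: 2 × 2 × 9 = 36
  #3: 4 × 2 × 8 = 64
  #4: 7 × 6 × 5 = 210
  #5: 9 × 7 × 4 = 252
  #6: 5 × 10 × 2 = 100
  #7: 6 × 6 × 4 = 144
  #8: 2 × 3 × 3 = 18
RPN > 88: #1 (180), #4 (210), #5 (252), #6 (100), #7 (144).
Sum: 180 + 210 + 252 + 100 + 144 = 886.

886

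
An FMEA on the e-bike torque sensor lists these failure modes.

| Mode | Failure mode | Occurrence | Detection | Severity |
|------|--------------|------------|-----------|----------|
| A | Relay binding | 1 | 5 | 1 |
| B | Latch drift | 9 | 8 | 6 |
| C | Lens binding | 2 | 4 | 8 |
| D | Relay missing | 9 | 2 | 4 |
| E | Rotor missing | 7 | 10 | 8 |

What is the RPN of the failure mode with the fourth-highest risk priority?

64

RPN = Severity × Occurrence × Detection:
  A: 1 × 1 × 5 = 5
  B: 6 × 9 × 8 = 432
  C: 8 × 2 × 4 = 64
  D: 4 × 9 × 2 = 72
  E: 8 × 7 × 10 = 560
Sorted descending: 560, 432, 72, 64, 5.
The fourth-highest RPN is 64 (C).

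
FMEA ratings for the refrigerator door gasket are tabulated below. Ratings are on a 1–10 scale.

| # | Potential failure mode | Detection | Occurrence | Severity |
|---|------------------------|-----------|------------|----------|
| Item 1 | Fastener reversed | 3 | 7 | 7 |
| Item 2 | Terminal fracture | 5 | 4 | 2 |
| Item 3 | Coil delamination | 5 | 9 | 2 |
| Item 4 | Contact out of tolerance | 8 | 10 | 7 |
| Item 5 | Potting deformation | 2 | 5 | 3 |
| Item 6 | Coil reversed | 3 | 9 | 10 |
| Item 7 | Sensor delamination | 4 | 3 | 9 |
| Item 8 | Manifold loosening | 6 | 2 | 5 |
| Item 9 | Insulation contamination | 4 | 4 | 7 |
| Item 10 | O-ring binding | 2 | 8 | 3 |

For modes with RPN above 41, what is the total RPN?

1395

RPN = Severity × Occurrence × Detection:
  Item 1: 7 × 7 × 3 = 147
  Item 2: 2 × 4 × 5 = 40
  Item 3: 2 × 9 × 5 = 90
  Item 4: 7 × 10 × 8 = 560
  Item 5: 3 × 5 × 2 = 30
  Item 6: 10 × 9 × 3 = 270
  Item 7: 9 × 3 × 4 = 108
  Item 8: 5 × 2 × 6 = 60
  Item 9: 7 × 4 × 4 = 112
  Item 10: 3 × 8 × 2 = 48
RPN > 41: Item 1 (147), Item 3 (90), Item 4 (560), Item 6 (270), Item 7 (108), Item 8 (60), Item 9 (112), Item 10 (48).
Sum: 147 + 90 + 560 + 270 + 108 + 60 + 112 + 48 = 1395.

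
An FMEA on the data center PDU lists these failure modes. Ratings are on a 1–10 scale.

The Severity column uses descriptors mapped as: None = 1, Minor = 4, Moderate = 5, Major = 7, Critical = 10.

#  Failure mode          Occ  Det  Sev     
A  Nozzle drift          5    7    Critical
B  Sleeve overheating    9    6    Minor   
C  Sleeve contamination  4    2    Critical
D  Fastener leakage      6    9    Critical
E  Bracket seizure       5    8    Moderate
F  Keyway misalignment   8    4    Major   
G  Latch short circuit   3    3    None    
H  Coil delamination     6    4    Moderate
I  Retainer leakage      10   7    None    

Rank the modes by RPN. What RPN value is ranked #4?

216

RPN = Severity × Occurrence × Detection:
  A: 10 × 5 × 7 = 350
  B: 4 × 9 × 6 = 216
  C: 10 × 4 × 2 = 80
  D: 10 × 6 × 9 = 540
  E: 5 × 5 × 8 = 200
  F: 7 × 8 × 4 = 224
  G: 1 × 3 × 3 = 9
  H: 5 × 6 × 4 = 120
  I: 1 × 10 × 7 = 70
Sorted descending: 540, 350, 224, 216, 200, 120, 80, 70, 9.
The fourth-highest RPN is 216 (B).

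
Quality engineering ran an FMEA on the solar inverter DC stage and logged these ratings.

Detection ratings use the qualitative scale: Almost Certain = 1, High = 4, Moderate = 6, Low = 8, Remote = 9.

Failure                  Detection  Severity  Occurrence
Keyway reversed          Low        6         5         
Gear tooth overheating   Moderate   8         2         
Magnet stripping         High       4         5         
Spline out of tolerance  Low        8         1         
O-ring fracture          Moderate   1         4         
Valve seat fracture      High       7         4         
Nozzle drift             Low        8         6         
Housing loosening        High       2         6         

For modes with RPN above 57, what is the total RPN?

RPN = Severity × Occurrence × Detection:
  Keyway reversed: 6 × 5 × 8 = 240
  Gear tooth overheating: 8 × 2 × 6 = 96
  Magnet stripping: 4 × 5 × 4 = 80
  Spline out of tolerance: 8 × 1 × 8 = 64
  O-ring fracture: 1 × 4 × 6 = 24
  Valve seat fracture: 7 × 4 × 4 = 112
  Nozzle drift: 8 × 6 × 8 = 384
  Housing loosening: 2 × 6 × 4 = 48
RPN > 57: Keyway reversed (240), Gear tooth overheating (96), Magnet stripping (80), Spline out of tolerance (64), Valve seat fracture (112), Nozzle drift (384).
Sum: 240 + 96 + 80 + 64 + 112 + 384 = 976.

976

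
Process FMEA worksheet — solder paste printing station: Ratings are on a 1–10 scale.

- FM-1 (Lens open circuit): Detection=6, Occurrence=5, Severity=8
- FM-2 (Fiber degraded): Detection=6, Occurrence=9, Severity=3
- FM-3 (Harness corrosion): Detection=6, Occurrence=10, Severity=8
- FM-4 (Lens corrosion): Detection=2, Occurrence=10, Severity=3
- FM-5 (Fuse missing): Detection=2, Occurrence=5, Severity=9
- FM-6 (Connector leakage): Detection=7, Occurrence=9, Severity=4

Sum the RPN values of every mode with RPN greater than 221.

RPN = Severity × Occurrence × Detection:
  FM-1: 8 × 5 × 6 = 240
  FM-2: 3 × 9 × 6 = 162
  FM-3: 8 × 10 × 6 = 480
  FM-4: 3 × 10 × 2 = 60
  FM-5: 9 × 5 × 2 = 90
  FM-6: 4 × 9 × 7 = 252
RPN > 221: FM-1 (240), FM-3 (480), FM-6 (252).
Sum: 240 + 480 + 252 = 972.

972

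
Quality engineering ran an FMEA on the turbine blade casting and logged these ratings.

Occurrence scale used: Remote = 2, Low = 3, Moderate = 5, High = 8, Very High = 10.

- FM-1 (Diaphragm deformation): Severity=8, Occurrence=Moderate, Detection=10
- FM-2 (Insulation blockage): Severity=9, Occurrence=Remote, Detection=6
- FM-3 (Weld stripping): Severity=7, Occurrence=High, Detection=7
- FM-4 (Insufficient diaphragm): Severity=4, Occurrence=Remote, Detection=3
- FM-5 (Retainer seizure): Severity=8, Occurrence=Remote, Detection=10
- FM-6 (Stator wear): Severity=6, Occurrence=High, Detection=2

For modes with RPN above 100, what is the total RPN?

1060

RPN = Severity × Occurrence × Detection:
  FM-1: 8 × 5 × 10 = 400
  FM-2: 9 × 2 × 6 = 108
  FM-3: 7 × 8 × 7 = 392
  FM-4: 4 × 2 × 3 = 24
  FM-5: 8 × 2 × 10 = 160
  FM-6: 6 × 8 × 2 = 96
RPN > 100: FM-1 (400), FM-2 (108), FM-3 (392), FM-5 (160).
Sum: 400 + 108 + 392 + 160 = 1060.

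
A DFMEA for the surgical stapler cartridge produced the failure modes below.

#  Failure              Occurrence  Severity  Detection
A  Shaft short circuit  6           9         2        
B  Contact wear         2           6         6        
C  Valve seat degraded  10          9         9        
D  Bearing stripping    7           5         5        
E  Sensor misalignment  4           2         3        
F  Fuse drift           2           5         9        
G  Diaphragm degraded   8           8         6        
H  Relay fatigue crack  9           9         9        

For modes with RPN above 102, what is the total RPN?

2206

RPN = Severity × Occurrence × Detection:
  A: 9 × 6 × 2 = 108
  B: 6 × 2 × 6 = 72
  C: 9 × 10 × 9 = 810
  D: 5 × 7 × 5 = 175
  E: 2 × 4 × 3 = 24
  F: 5 × 2 × 9 = 90
  G: 8 × 8 × 6 = 384
  H: 9 × 9 × 9 = 729
RPN > 102: A (108), C (810), D (175), G (384), H (729).
Sum: 108 + 810 + 175 + 384 + 729 = 2206.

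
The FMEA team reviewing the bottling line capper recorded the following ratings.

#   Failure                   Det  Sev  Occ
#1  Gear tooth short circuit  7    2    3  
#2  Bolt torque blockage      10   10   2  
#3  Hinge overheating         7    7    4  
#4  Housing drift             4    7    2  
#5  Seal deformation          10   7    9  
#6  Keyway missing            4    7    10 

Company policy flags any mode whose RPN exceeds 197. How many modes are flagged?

RPN = Severity × Occurrence × Detection:
  #1: 2 × 3 × 7 = 42
  #2: 10 × 2 × 10 = 200
  #3: 7 × 4 × 7 = 196
  #4: 7 × 2 × 4 = 56
  #5: 7 × 9 × 10 = 630
  #6: 7 × 10 × 4 = 280
Modes with RPN > 197: #2 (200), #5 (630), #6 (280) → 3.

3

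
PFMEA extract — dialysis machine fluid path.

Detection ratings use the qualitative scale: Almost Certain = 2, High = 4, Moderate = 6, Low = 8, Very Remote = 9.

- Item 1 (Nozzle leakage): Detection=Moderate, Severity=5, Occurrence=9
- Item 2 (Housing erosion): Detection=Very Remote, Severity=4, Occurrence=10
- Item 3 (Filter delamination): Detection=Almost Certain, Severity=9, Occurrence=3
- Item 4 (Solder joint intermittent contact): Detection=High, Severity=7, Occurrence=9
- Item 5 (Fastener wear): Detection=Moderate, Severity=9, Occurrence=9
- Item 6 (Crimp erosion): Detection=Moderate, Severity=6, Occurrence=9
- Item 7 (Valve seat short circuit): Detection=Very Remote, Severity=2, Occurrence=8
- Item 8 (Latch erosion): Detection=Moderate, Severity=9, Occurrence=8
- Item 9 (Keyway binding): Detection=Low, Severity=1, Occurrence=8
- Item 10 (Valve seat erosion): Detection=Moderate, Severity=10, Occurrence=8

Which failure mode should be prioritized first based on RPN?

Item 5

RPN = Severity × Occurrence × Detection:
  Item 1: 5 × 9 × 6 = 270
  Item 2: 4 × 10 × 9 = 360
  Item 3: 9 × 3 × 2 = 54
  Item 4: 7 × 9 × 4 = 252
  Item 5: 9 × 9 × 6 = 486
  Item 6: 6 × 9 × 6 = 324
  Item 7: 2 × 8 × 9 = 144
  Item 8: 9 × 8 × 6 = 432
  Item 9: 1 × 8 × 8 = 64
  Item 10: 10 × 8 × 6 = 480
Highest RPN is 486 → Item 5.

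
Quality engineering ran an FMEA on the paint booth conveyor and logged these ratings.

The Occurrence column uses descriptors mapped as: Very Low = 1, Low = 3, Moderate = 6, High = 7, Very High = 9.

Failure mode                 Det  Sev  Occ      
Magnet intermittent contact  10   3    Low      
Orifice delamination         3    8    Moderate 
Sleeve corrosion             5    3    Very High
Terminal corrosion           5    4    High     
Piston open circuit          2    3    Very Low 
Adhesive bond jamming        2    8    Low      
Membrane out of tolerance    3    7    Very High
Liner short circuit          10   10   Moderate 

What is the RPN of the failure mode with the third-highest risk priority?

RPN = Severity × Occurrence × Detection:
  Magnet intermittent contact: 3 × 3 × 10 = 90
  Orifice delamination: 8 × 6 × 3 = 144
  Sleeve corrosion: 3 × 9 × 5 = 135
  Terminal corrosion: 4 × 7 × 5 = 140
  Piston open circuit: 3 × 1 × 2 = 6
  Adhesive bond jamming: 8 × 3 × 2 = 48
  Membrane out of tolerance: 7 × 9 × 3 = 189
  Liner short circuit: 10 × 6 × 10 = 600
Sorted descending: 600, 189, 144, 140, 135, 90, 48, 6.
The third-highest RPN is 144 (Orifice delamination).

144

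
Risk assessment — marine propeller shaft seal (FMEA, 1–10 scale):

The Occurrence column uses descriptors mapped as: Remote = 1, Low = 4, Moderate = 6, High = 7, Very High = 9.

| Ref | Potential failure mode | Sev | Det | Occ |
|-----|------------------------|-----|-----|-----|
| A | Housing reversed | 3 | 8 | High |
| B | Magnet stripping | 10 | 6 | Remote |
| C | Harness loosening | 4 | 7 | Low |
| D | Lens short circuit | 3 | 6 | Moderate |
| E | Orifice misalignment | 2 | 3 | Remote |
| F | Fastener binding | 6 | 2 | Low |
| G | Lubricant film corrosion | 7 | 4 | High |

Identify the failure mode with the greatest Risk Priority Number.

G

RPN = Severity × Occurrence × Detection:
  A: 3 × 7 × 8 = 168
  B: 10 × 1 × 6 = 60
  C: 4 × 4 × 7 = 112
  D: 3 × 6 × 6 = 108
  E: 2 × 1 × 3 = 6
  F: 6 × 4 × 2 = 48
  G: 7 × 7 × 4 = 196
Highest RPN is 196 → G.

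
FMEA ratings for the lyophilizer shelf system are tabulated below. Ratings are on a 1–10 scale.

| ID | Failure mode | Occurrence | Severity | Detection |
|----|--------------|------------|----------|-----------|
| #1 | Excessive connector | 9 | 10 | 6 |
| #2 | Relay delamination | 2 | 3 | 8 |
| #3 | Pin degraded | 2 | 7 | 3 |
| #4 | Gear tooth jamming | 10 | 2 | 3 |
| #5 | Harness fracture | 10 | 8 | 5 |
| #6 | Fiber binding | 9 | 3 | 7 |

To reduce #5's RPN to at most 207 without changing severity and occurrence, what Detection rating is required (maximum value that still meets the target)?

#5: S=8, O=10, D=5 → current RPN = 400.
Fixed product = 80. Need 80 × D ≤ 207, so D ≤ 207/80 = 2.59.
Maximum integer Detection rating = 2 (gives RPN 160; D=3 would give 240 > 207).

2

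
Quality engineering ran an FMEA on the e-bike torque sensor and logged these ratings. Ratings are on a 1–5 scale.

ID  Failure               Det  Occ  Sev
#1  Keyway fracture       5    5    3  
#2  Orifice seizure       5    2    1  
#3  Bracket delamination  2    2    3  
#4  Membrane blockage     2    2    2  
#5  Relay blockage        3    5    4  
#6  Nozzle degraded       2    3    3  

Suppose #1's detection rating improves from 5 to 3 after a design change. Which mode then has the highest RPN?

#5

RPN = Severity × Occurrence × Detection:
  #1: 3 × 5 × 5 = 75
  #2: 1 × 2 × 5 = 10
  #3: 3 × 2 × 2 = 12
  #4: 2 × 2 × 2 = 8
  #5: 4 × 5 × 3 = 60
  #6: 3 × 3 × 2 = 18
After action: #1 → 3 × 5 × 3 = 45.
Revised RPNs: #5=60, #1=45, #6=18, #3=12, #2=10, #4=8.
Highest is now #5 (60).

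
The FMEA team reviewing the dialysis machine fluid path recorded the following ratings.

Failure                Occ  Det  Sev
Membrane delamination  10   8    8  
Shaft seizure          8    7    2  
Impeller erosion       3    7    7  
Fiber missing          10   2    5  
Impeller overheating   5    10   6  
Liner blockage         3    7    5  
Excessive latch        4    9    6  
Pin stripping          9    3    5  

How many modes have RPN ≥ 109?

6

RPN = Severity × Occurrence × Detection:
  Membrane delamination: 8 × 10 × 8 = 640
  Shaft seizure: 2 × 8 × 7 = 112
  Impeller erosion: 7 × 3 × 7 = 147
  Fiber missing: 5 × 10 × 2 = 100
  Impeller overheating: 6 × 5 × 10 = 300
  Liner blockage: 5 × 3 × 7 = 105
  Excessive latch: 6 × 4 × 9 = 216
  Pin stripping: 5 × 9 × 3 = 135
Modes with RPN ≥ 109: Membrane delamination (640), Shaft seizure (112), Impeller erosion (147), Impeller overheating (300), Excessive latch (216), Pin stripping (135) → 6.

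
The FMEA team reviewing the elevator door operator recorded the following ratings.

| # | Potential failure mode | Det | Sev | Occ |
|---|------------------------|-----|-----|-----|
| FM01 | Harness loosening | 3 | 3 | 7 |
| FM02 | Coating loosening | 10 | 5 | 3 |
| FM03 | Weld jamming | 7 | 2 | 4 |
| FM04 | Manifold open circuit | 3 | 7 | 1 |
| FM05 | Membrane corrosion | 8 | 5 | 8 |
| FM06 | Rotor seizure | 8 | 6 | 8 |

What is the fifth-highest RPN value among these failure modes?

RPN = Severity × Occurrence × Detection:
  FM01: 3 × 7 × 3 = 63
  FM02: 5 × 3 × 10 = 150
  FM03: 2 × 4 × 7 = 56
  FM04: 7 × 1 × 3 = 21
  FM05: 5 × 8 × 8 = 320
  FM06: 6 × 8 × 8 = 384
Sorted descending: 384, 320, 150, 63, 56, 21.
The fifth-highest RPN is 56 (FM03).

56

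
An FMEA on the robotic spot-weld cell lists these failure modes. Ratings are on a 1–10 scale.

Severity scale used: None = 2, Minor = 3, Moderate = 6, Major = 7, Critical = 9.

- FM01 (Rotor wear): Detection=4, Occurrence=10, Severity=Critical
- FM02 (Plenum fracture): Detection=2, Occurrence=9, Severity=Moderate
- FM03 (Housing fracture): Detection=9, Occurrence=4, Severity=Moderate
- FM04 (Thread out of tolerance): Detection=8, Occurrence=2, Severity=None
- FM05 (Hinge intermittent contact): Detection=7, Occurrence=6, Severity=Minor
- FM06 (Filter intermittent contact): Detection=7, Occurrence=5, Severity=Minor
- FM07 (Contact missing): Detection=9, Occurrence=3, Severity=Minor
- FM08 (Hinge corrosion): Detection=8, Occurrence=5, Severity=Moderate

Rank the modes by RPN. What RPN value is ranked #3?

RPN = Severity × Occurrence × Detection:
  FM01: 9 × 10 × 4 = 360
  FM02: 6 × 9 × 2 = 108
  FM03: 6 × 4 × 9 = 216
  FM04: 2 × 2 × 8 = 32
  FM05: 3 × 6 × 7 = 126
  FM06: 3 × 5 × 7 = 105
  FM07: 3 × 3 × 9 = 81
  FM08: 6 × 5 × 8 = 240
Sorted descending: 360, 240, 216, 126, 108, 105, 81, 32.
The third-highest RPN is 216 (FM03).

216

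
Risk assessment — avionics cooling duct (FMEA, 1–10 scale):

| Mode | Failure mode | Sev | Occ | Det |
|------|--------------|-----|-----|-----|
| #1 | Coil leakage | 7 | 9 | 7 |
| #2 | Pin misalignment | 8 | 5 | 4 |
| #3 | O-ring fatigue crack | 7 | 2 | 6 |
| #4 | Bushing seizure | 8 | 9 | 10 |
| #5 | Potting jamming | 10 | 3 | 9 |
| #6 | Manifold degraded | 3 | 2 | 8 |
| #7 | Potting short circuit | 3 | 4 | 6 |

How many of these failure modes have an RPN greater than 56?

RPN = Severity × Occurrence × Detection:
  #1: 7 × 9 × 7 = 441
  #2: 8 × 5 × 4 = 160
  #3: 7 × 2 × 6 = 84
  #4: 8 × 9 × 10 = 720
  #5: 10 × 3 × 9 = 270
  #6: 3 × 2 × 8 = 48
  #7: 3 × 4 × 6 = 72
Modes with RPN > 56: #1 (441), #2 (160), #3 (84), #4 (720), #5 (270), #7 (72) → 6.

6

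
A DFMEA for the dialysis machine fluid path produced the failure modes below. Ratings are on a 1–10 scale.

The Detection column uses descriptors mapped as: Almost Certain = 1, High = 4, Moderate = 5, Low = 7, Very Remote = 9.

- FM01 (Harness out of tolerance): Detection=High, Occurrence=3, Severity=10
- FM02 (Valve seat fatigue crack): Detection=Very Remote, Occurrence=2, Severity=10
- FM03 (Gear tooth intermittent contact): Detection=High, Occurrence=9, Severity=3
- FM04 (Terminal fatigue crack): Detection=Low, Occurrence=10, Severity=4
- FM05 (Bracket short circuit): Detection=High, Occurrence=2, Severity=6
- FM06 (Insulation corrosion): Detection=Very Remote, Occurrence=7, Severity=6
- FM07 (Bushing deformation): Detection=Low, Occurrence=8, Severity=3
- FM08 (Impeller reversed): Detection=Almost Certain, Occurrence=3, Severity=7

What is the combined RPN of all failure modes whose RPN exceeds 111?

RPN = Severity × Occurrence × Detection:
  FM01: 10 × 3 × 4 = 120
  FM02: 10 × 2 × 9 = 180
  FM03: 3 × 9 × 4 = 108
  FM04: 4 × 10 × 7 = 280
  FM05: 6 × 2 × 4 = 48
  FM06: 6 × 7 × 9 = 378
  FM07: 3 × 8 × 7 = 168
  FM08: 7 × 3 × 1 = 21
RPN > 111: FM01 (120), FM02 (180), FM04 (280), FM06 (378), FM07 (168).
Sum: 120 + 180 + 280 + 378 + 168 = 1126.

1126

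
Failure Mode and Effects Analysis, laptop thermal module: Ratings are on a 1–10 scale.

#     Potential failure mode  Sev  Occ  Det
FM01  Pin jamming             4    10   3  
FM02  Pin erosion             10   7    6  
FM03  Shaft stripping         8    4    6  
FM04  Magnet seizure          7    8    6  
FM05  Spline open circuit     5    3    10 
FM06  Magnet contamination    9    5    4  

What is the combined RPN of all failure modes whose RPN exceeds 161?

1128

RPN = Severity × Occurrence × Detection:
  FM01: 4 × 10 × 3 = 120
  FM02: 10 × 7 × 6 = 420
  FM03: 8 × 4 × 6 = 192
  FM04: 7 × 8 × 6 = 336
  FM05: 5 × 3 × 10 = 150
  FM06: 9 × 5 × 4 = 180
RPN > 161: FM02 (420), FM03 (192), FM04 (336), FM06 (180).
Sum: 420 + 192 + 336 + 180 = 1128.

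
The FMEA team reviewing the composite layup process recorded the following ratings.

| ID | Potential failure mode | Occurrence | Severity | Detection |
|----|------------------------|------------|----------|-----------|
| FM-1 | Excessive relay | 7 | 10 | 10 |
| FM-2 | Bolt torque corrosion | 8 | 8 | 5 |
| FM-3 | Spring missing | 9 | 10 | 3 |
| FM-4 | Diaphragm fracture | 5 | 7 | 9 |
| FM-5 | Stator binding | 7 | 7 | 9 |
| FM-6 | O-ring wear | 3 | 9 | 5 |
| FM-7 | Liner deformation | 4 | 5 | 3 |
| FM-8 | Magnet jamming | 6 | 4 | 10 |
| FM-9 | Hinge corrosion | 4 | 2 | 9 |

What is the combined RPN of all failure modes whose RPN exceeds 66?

RPN = Severity × Occurrence × Detection:
  FM-1: 10 × 7 × 10 = 700
  FM-2: 8 × 8 × 5 = 320
  FM-3: 10 × 9 × 3 = 270
  FM-4: 7 × 5 × 9 = 315
  FM-5: 7 × 7 × 9 = 441
  FM-6: 9 × 3 × 5 = 135
  FM-7: 5 × 4 × 3 = 60
  FM-8: 4 × 6 × 10 = 240
  FM-9: 2 × 4 × 9 = 72
RPN > 66: FM-1 (700), FM-2 (320), FM-3 (270), FM-4 (315), FM-5 (441), FM-6 (135), FM-8 (240), FM-9 (72).
Sum: 700 + 320 + 270 + 315 + 441 + 135 + 240 + 72 = 2493.

2493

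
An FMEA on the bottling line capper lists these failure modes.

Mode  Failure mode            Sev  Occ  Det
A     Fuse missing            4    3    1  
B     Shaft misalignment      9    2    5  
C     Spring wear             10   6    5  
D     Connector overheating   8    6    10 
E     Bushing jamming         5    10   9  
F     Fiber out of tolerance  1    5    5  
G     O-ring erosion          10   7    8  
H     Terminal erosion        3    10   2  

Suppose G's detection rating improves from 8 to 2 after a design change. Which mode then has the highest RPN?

RPN = Severity × Occurrence × Detection:
  A: 4 × 3 × 1 = 12
  B: 9 × 2 × 5 = 90
  C: 10 × 6 × 5 = 300
  D: 8 × 6 × 10 = 480
  E: 5 × 10 × 9 = 450
  F: 1 × 5 × 5 = 25
  G: 10 × 7 × 8 = 560
  H: 3 × 10 × 2 = 60
After action: G → 10 × 7 × 2 = 140.
Revised RPNs: D=480, E=450, C=300, G=140, B=90, H=60, F=25, A=12.
Highest is now D (480).

D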